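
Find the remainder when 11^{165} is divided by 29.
By Fermat: 11^{28} ≡ 1 (mod 29). 165 = 5×28 + 25. So 11^{165} ≡ 11^{25} ≡ 19 (mod 29)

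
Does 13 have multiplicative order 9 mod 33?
Powers of 13 mod 33: 13^1≡13, 13^2≡4, 13^3≡19, 13^4≡16, 13^5≡10, 13^6≡31, 13^7≡7, 13^8≡25, 13^9≡28, 13^10≡1. 13^9≡28≢1, so ord ≠ 9. No, the actual order is 10.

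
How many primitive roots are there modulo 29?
There are φ(29-1) = φ(28) = 12 primitive roots modulo 29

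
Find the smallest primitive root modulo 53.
g = 2. Powers: [2, 4, 8, 16, 32, 11, 22, 44, 35, 17, ...] generates all 52 non-zero residues.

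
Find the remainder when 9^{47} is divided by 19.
By Fermat: 9^{18} ≡ 1 mod 19. 47 = 2×18 + 11. So 9^{47} ≡ 9^{11} ≡ 5 mod 19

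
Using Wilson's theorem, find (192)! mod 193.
By Wilson's theorem, (192)! ≡ -1 ≡ 192 (mod 193)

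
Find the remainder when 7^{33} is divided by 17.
By Fermat: 7^{16} ≡ 1 (mod 17). 33 = 2×16 + 1. So 7^{33} ≡ 7^{1} ≡ 7 (mod 17)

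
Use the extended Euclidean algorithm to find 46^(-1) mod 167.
Extended GCD: 46(69) + 167(-19) = 1. So 46^(-1) ≡ 69 (mod 167). Verify: 46 × 69 = 3174 ≡ 1 (mod 167)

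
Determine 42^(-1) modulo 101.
Since 101 is prime, by Fermat 42^(-1) ≡ 42^{99} ≡ 89 (mod 101). Verify: 42 × 89 = 3738 ≡ 1 (mod 101)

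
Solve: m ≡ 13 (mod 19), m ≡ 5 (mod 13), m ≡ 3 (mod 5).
M = 19 × 13 × 5 = 1235. M₁ = 65, y₁ ≡ 12 (mod 19). M₂ = 95, y₂ ≡ 10 (mod 13). M₃ = 247, y₃ ≡ 3 (mod 5). m = 13×65×12 + 5×95×10 + 3×247×3 ≡ 1058 (mod 1235)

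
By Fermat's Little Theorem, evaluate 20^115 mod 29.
By Fermat: 20^{28} ≡ 1 mod 29. 115 = 4×28 + 3. So 20^{115} ≡ 20^{3} ≡ 25 mod 29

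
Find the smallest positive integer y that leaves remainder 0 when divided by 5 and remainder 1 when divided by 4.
M = 5 × 4 = 20. M₁ = 4, y₁ ≡ 4 (mod 5). M₂ = 5, y₂ ≡ 1 (mod 4). y = 0×4×4 + 1×5×1 ≡ 5 (mod 20)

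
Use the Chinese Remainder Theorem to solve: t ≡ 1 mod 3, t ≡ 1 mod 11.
M = 3 × 11 = 33. M₁ = 11, y₁ ≡ 2 mod 3. M₂ = 3, y₂ ≡ 4 mod 11. t = 1×11×2 + 1×3×4 ≡ 1 mod 33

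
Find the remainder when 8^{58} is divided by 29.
By Fermat: 8^{28} ≡ 1 (mod 29). 58 = 2×28 + 2. So 8^{58} ≡ 8^{2} ≡ 6 (mod 29)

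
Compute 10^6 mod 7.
Using Fermat: 10^{6} ≡ 1 (mod 7). 6 ≡ 0 (mod 6). So 10^{6} ≡ 10^{0} ≡ 1 (mod 7)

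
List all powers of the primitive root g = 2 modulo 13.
2^1, 2^2, ..., 2^{12} mod 13: [2, 4, 8, 3, 6, 12, 11, 9, 5, 10, 7, 1]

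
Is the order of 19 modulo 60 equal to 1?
Powers of 19 mod 60: 19^1≡19, 19^2≡1. 19^1≡19≢1, so ord ≠ 1. No, the actual order is 2.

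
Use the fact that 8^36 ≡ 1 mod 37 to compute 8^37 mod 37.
By Fermat: 8^{36} ≡ 1 mod 37. So 8^{37} = 8^{36} · 8^{1} ≡ 8^{1} ≡ 8 mod 37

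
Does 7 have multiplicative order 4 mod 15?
Powers of 7 mod 15: 7^1≡7, 7^2≡4, 7^3≡13, 7^4≡1. First k with 7^k≡1 is k=4. Yes, ord_15(7) = 4.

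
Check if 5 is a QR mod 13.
By Euler's criterion: 5^{6} ≡ 12 mod 13. Since this equals -1 (≡ 12), 5 is not a QR.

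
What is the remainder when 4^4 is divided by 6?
4^{4} = 256 ≡ 4 mod 6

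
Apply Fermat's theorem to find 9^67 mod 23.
By Fermat: 9^{22} ≡ 1 mod 23. 67 = 3×22 + 1. So 9^{67} ≡ 9^{1} ≡ 9 mod 23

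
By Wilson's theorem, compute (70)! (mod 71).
By Wilson's theorem, (70)! ≡ -1 ≡ 70 (mod 71)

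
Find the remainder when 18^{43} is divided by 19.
By Fermat: 18^{18} ≡ 1 mod 19. 43 = 2×18 + 7. So 18^{43} ≡ 18^{7} ≡ 18 mod 19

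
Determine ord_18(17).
Powers of 17 mod 18: 17^1≡17, 17^2≡1. Order = 2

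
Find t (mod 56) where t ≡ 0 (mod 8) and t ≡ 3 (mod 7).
M = 8 × 7 = 56. M₁ = 7, y₁ ≡ 7 (mod 8). M₂ = 8, y₂ ≡ 1 (mod 7). t = 0×7×7 + 3×8×1 ≡ 24 (mod 56)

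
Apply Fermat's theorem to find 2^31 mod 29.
By Fermat: 2^{28} ≡ 1 mod 29. So 2^{31} = 2^{28} · 2^{3} ≡ 2^{3} ≡ 8 mod 29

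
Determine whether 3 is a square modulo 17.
By Euler's criterion: 3^{8} ≡ 16 (mod 17). Since this equals -1 (≡ 16), 3 is not a QR.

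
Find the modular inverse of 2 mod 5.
Since 5 is prime, by Fermat 2^(-1) ≡ 2^{3} ≡ 3 mod 5. Verify: 2 × 3 = 6 ≡ 1 mod 5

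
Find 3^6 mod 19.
By repeated squaring mod 19: 3^{1}≡3, 3^{2}≡9, 3^{4}≡5. Then 3^{6} = 3^{4+2} ≡ 5 × 9 ≡ 7 mod 19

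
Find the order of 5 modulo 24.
Powers of 5 mod 24: 5^1≡5, 5^2≡1. ord_24(5) = 2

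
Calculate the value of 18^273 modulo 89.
Using Fermat: 18^{88} ≡ 1 mod 89. 273 ≡ 9 mod 88. So 18^{273} ≡ 18^{9} ≡ 49 mod 89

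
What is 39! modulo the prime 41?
(40)! = (39)! × (40) ≡ -1 mod 41. So (39)! ≡ -1 × (40)^(-1) ≡ (-1)×(-1) = 1 mod 41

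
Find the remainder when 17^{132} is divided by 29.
By Fermat: 17^{28} ≡ 1 (mod 29). 132 = 4×28 + 20. So 17^{132} ≡ 17^{20} ≡ 1 (mod 29)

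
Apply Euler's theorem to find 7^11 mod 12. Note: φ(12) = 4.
By Euler: 7^{4} ≡ 1 mod 12 since gcd(7, 12) = 1. 11 = 2×4 + 3. So 7^{11} ≡ 7^{3} ≡ 7 mod 12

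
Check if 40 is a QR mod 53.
By Euler's criterion: 40^{26} ≡ 1 mod 53. Since this equals 1, 40 is a QR.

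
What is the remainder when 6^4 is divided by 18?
6^{4} = 1296 ≡ 0 (mod 18)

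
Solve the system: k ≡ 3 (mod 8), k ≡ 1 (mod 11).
M = 8 × 11 = 88. M₁ = 11, y₁ ≡ 3 (mod 8). M₂ = 8, y₂ ≡ 7 (mod 11). k = 3×11×3 + 1×8×7 ≡ 67 (mod 88)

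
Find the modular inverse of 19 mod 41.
Since 41 is prime, by Fermat 19^(-1) ≡ 19^{39} ≡ 13 mod 41. Verify: 19 × 13 = 247 ≡ 1 mod 41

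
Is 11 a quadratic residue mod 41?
By Euler's criterion: 11^{20} ≡ 40 (mod 41). Since this equals -1 (≡ 40), 11 is not a QR.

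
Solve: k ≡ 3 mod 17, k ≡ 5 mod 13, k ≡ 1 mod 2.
M = 17 × 13 × 2 = 442. M₁ = 26, y₁ ≡ 2 mod 17. M₂ = 34, y₂ ≡ 5 mod 13. M₃ = 221, y₃ ≡ 1 mod 2. k = 3×26×2 + 5×34×5 + 1×221×1 ≡ 343 mod 442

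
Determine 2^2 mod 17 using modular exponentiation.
2^{2} = 4 ≡ 4 (mod 17)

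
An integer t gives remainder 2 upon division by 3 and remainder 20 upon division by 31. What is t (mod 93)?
M = 3 × 31 = 93. M₁ = 31, y₁ ≡ 1 (mod 3). M₂ = 3, y₂ ≡ 21 (mod 31). t = 2×31×1 + 20×3×21 ≡ 20 (mod 93)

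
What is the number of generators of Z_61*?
There are φ(61-1) = φ(60) = 16 primitive roots modulo 61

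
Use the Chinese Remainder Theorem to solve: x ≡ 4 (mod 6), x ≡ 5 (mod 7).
M = 6 × 7 = 42. M₁ = 7, y₁ ≡ 1 (mod 6). M₂ = 6, y₂ ≡ 6 (mod 7). x = 4×7×1 + 5×6×6 ≡ 40 (mod 42)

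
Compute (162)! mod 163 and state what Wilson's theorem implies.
(162)! mod 163 = 162. Since this equals -1 (mod 163), Wilson confirms 163 is prime.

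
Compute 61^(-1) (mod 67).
Since 67 is prime, by Fermat 61^(-1) ≡ 61^{65} ≡ 11 (mod 67). Verify: 61 × 11 = 671 ≡ 1 (mod 67)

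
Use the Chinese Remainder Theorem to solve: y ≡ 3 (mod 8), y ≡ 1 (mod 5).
M = 8 × 5 = 40. M₁ = 5, y₁ ≡ 5 (mod 8). M₂ = 8, y₂ ≡ 2 (mod 5). y = 3×5×5 + 1×8×2 ≡ 11 (mod 40)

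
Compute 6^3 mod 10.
6^{3} = 216 ≡ 6 (mod 10)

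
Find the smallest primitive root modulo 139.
g = 2. For each prime q|138: 2^{69}≡138, 2^{46}≡96, 2^{6}≡64, none ≡ 1, so ord_139(2) = 138 and 2 is a primitive root.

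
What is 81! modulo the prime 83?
(82)! = (81)! × (82) ≡ -1 mod 83. So (81)! ≡ -1 × (82)^(-1) ≡ (-1)×(-1) = 1 mod 83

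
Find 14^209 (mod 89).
Using Fermat: 14^{88} ≡ 1 (mod 89). 209 ≡ 33 (mod 88). So 14^{209} ≡ 14^{33} ≡ 12 (mod 89)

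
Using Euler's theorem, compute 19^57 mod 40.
By Euler: 19^{16} ≡ 1 mod 40 since gcd(19, 40) = 1. 57 = 3×16 + 9. So 19^{57} ≡ 19^{9} ≡ 19 mod 40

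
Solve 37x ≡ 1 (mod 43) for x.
Since 43 is prime, by Fermat 37^(-1) ≡ 37^{41} ≡ 7 (mod 43). Verify: 37 × 7 = 259 ≡ 1 (mod 43)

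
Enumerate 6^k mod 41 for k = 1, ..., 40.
6^1, 6^2, ..., 6^{40} mod 41: [6, 36, 11, 25, 27, 39, 29, 10, 19, 32, 28, 4, 24, 21, 3, 18, 26, 33, 34, 40, 35, 5, 30, 16, 14, 2, 12, 31, 22, 9, 13, 37, 17, 20, 38, 23, 15, 8, 7, 1]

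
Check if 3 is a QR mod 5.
By Euler's criterion: 3^{2} ≡ 4 mod 5. Since this equals -1 (≡ 4), 3 is not a QR.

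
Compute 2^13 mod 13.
Using Fermat: 2^{12} ≡ 1 mod 13. 13 ≡ 1 mod 12. So 2^{13} ≡ 2^{1} ≡ 2 mod 13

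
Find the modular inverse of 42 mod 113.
Since 113 is prime, by Fermat 42^(-1) ≡ 42^{111} ≡ 35 mod 113. Verify: 42 × 35 = 1470 ≡ 1 mod 113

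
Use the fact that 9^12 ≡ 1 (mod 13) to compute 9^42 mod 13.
By Fermat: 9^{12} ≡ 1 (mod 13). 42 = 3×12 + 6. So 9^{42} ≡ 9^{6} ≡ 1 (mod 13)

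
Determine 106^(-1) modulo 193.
Since 193 is prime, by Fermat 106^(-1) ≡ 106^{191} ≡ 122 mod 193. Verify: 106 × 122 = 12932 ≡ 1 mod 193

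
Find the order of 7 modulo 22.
Powers of 7 mod 22: 7^1≡7, 7^2≡5, 7^3≡13, 7^4≡3, 7^5≡21, 7^6≡15, 7^7≡17, 7^8≡9, 7^9≡19, 7^10≡1. ord_22(7) = 10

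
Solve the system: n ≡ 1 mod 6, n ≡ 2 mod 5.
M = 6 × 5 = 30. M₁ = 5, y₁ ≡ 5 mod 6. M₂ = 6, y₂ ≡ 1 mod 5. n = 1×5×5 + 2×6×1 ≡ 7 mod 30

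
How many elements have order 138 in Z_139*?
There are φ(139-1) = φ(138) = 44 primitive roots modulo 139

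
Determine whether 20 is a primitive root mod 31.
20^{15} ≡ 1 (mod 31) and 15 < 30, so ord_31(20) = 15 ≠ 30 and 20 is not a primitive root.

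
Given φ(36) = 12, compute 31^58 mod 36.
By Euler: 31^{12} ≡ 1 (mod 36) since gcd(31, 36) = 1. 58 = 4×12 + 10. So 31^{58} ≡ 31^{10} ≡ 13 (mod 36)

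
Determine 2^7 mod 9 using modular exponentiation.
By repeated squaring (mod 9): 2^{1}≡2, 2^{2}≡4, 2^{4}≡7. Then 2^{7} = 2^{4+2+1} ≡ 7 × 4 × 2 ≡ 2 (mod 9)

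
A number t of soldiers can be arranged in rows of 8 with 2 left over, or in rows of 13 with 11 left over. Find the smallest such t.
M = 8 × 13 = 104. M₁ = 13, y₁ ≡ 5 (mod 8). M₂ = 8, y₂ ≡ 5 (mod 13). t = 2×13×5 + 11×8×5 ≡ 50 (mod 104)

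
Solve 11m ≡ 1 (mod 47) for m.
Since 47 is prime, by Fermat 11^(-1) ≡ 11^{45} ≡ 30 (mod 47). Verify: 11 × 30 = 330 ≡ 1 (mod 47)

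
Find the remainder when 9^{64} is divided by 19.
By Fermat: 9^{18} ≡ 1 mod 19. 64 = 3×18 + 10. So 9^{64} ≡ 9^{10} ≡ 9 mod 19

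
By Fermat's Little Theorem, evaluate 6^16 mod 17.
By Fermat's Little Theorem, 6^{16} ≡ 1 (mod 17) since 17 is prime and gcd(6, 17) = 1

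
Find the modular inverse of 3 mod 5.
Since 5 is prime, by Fermat 3^(-1) ≡ 3^{3} ≡ 2 (mod 5). Verify: 3 × 2 = 6 ≡ 1 (mod 5)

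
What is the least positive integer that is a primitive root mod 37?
g = 2. For each prime q|36: 2^{18}≡36, 2^{12}≡26, none ≡ 1, so ord_37(2) = 36 and 2 is a primitive root.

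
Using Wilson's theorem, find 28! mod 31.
(30)! = (28)! × (29) × (30) ≡ -1 (mod 31). So (28)! ≡ -1 × [(30)(29)]^(-1) ≡ 15 (mod 31)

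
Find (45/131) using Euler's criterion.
(45/131) = 45^{65} mod 131 = 1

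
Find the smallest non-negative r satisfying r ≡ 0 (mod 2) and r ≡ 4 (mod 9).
M = 2 × 9 = 18. M₁ = 9, y₁ ≡ 1 (mod 2). M₂ = 2, y₂ ≡ 5 (mod 9). r = 0×9×1 + 4×2×5 ≡ 4 (mod 18)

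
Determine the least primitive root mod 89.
g = 3. For each prime q|88: 3^{44}≡88, 3^{8}≡64, none ≡ 1, so ord_89(3) = 88 and 3 is a primitive root.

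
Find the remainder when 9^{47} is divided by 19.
By Fermat: 9^{18} ≡ 1 mod 19. 47 = 2×18 + 11. So 9^{47} ≡ 9^{11} ≡ 5 mod 19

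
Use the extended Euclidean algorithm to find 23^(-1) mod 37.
Extended GCD: 23(-8) + 37(5) = 1. So 23^(-1) ≡ -8 ≡ 29 (mod 37). Verify: 23 × 29 = 667 ≡ 1 (mod 37)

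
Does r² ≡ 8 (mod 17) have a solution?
By Euler's criterion: 8^{8} ≡ 1 (mod 17). Since this equals 1, 8 is a QR.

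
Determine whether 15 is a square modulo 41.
By Euler's criterion: 15^{20} ≡ 40 mod 41. Since this equals -1 (≡ 40), 15 is not a QR.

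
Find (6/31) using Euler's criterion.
(6/31) = 6^{15} mod 31 = -1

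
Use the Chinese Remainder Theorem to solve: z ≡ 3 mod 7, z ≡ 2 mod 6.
M = 7 × 6 = 42. M₁ = 6, y₁ ≡ 6 mod 7. M₂ = 7, y₂ ≡ 1 mod 6. z = 3×6×6 + 2×7×1 ≡ 38 mod 42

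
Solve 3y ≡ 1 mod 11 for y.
Since 11 is prime, by Fermat 3^(-1) ≡ 3^{9} ≡ 4 mod 11. Verify: 3 × 4 = 12 ≡ 1 mod 11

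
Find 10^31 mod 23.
Using Fermat: 10^{22} ≡ 1 mod 23. 31 ≡ 9 mod 22. So 10^{31} ≡ 10^{9} ≡ 20 mod 23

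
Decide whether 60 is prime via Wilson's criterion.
(59)! mod 60 = 0. Since 0 ≢ -1 mod 60, 60 is not prime.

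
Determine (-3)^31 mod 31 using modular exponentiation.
Using Fermat: (-3)^{30} ≡ 1 mod 31. 31 ≡ 1 mod 30. So (-3)^{31} ≡ (-3)^{1} ≡ 28 mod 31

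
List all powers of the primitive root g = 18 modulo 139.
18^1, 18^2, ..., 18^{138} mod 139: [18, 46, 133, 31, 2, 36, 92, 127, 62, 4, 72, 45, 115, 124, 8, 5, 90, 91, 109, 16, 10, 41, 43, 79, 32, 20, 82, 86, 19, 64, 40, 25, 33, 38, 128, 80, 50, 66, 76, 117, 21, 100, 132, 13, 95, 42, 61, 125, 26, 51, 84, 122, 111, 52, 102, 29, 105, 83, 104, 65, 58, 71, 27, 69, 130, 116, 3, 54, 138, 121, 93, 6, 108, 137, 103, 47, 12, 77, 135, 67, 94, 24, 15, 131, 134, 49, 48, 30, 123, 129, 98, 96, 60, 107, 119, 57, 53, 120, 75, 99, 114, 106, 101, 11, 59, 89, 73, 63, 22, 118, 39, 7, 126, 44, 97, 78, 14, 113, 88, 55, 17, 28, 87, 37, 110, 34, 56, 35, 74, 81, 68, 112, 70, 9, 23, 136, 85, 1]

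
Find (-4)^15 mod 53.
By repeated squaring mod 53: (-4)^{1}≡49, (-4)^{2}≡16, (-4)^{4}≡44, (-4)^{8}≡28. Then (-4)^{15} = (-4)^{8+4+2+1} ≡ 28 × 44 × 16 × 49 ≡ 16 mod 53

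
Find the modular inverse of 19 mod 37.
Since 37 is prime, by Fermat 19^(-1) ≡ 19^{35} ≡ 2 (mod 37). Verify: 19 × 2 = 38 ≡ 1 (mod 37)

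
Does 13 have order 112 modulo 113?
13^{56} ≡ 1 (mod 113) and 56 < 112, so ord_113(13) = 56 ≠ 112 and 13 is not a primitive root.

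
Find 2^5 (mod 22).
By repeated squaring (mod 22): 2^{1}≡2, 2^{2}≡4, 2^{4}≡16. Then 2^{5} = 2^{4+1} ≡ 16 × 2 ≡ 10 (mod 22)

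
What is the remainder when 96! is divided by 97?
By Wilson's theorem, (96)! ≡ -1 ≡ 96 mod 97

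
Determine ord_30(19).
Powers of 19 mod 30: 19^1≡19, 19^2≡1. ord_30(19) = 2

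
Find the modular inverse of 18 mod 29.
Since 29 is prime, by Fermat 18^(-1) ≡ 18^{27} ≡ 21 mod 29. Verify: 18 × 21 = 378 ≡ 1 mod 29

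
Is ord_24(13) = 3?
Powers of 13 mod 24: 13^1≡13, 13^2≡1. Already 13^2≡1, so the order is 2 < 3. No, the actual order is 2.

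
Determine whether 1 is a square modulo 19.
By Euler's criterion: 1^{9} ≡ 1 (mod 19). Since this equals 1, 1 is a QR.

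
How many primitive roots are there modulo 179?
Number of primitive roots mod 179 = φ(p-1) = φ(178) = 88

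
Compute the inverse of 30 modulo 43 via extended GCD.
Extended GCD: 30(-10) + 43(7) = 1. So 30^(-1) ≡ -10 ≡ 33 (mod 43). Verify: 30 × 33 = 990 ≡ 1 (mod 43)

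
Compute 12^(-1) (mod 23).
Since 23 is prime, by Fermat 12^(-1) ≡ 12^{21} ≡ 2 (mod 23). Verify: 12 × 2 = 24 ≡ 1 (mod 23)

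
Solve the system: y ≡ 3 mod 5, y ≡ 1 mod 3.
M = 5 × 3 = 15. M₁ = 3, y₁ ≡ 2 mod 5. M₂ = 5, y₂ ≡ 2 mod 3. y = 3×3×2 + 1×5×2 ≡ 13 mod 15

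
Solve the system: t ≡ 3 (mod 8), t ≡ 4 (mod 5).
M = 8 × 5 = 40. M₁ = 5, y₁ ≡ 5 (mod 8). M₂ = 8, y₂ ≡ 2 (mod 5). t = 3×5×5 + 4×8×2 ≡ 19 (mod 40)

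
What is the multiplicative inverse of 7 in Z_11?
Since 11 is prime, by Fermat 7^(-1) ≡ 7^{9} ≡ 8 mod 11. Verify: 7 × 8 = 56 ≡ 1 mod 11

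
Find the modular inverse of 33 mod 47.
Since 47 is prime, by Fermat 33^(-1) ≡ 33^{45} ≡ 10 mod 47. Verify: 33 × 10 = 330 ≡ 1 mod 47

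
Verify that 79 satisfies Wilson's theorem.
(78)! mod 79 = 78. Since this equals -1 (mod 79), Wilson confirms 79 is prime.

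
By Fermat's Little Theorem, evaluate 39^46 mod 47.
By Fermat's Little Theorem, 39^{46} ≡ 1 (mod 47) since 47 is prime and gcd(39, 47) = 1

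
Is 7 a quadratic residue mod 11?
By Euler's criterion: 7^{5} ≡ 10 (mod 11). Since this equals -1 (≡ 10), 7 is not a QR.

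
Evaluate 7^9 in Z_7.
By repeated squaring mod 7: 7^{1}≡0, 7^{2}≡0, 7^{4}≡0, 7^{8}≡0. Then 7^{9} = 7^{8+1} ≡ 0 × 0 ≡ 0 mod 7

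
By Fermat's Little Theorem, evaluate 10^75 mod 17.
By Fermat: 10^{16} ≡ 1 (mod 17). 75 = 4×16 + 11. So 10^{75} ≡ 10^{11} ≡ 3 (mod 17)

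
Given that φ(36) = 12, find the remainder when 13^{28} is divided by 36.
By Euler: 13^{12} ≡ 1 (mod 36) since gcd(13, 36) = 1. 28 = 2×12 + 4. So 13^{28} ≡ 13^{4} ≡ 13 (mod 36)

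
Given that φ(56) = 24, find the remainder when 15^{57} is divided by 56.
By Euler: 15^{24} ≡ 1 mod 56 since gcd(15, 56) = 1. 57 = 2×24 + 9. So 15^{57} ≡ 15^{9} ≡ 15 mod 56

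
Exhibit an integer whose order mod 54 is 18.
5 has order 18 mod 54 since 5^{18} ≡ 1 mod 54 and no smaller power works.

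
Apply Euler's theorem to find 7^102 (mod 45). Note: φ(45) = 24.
By Euler: 7^{24} ≡ 1 (mod 45) since gcd(7, 45) = 1. 102 = 4×24 + 6. So 7^{102} ≡ 7^{6} ≡ 19 (mod 45)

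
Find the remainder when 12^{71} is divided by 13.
By Fermat: 12^{12} ≡ 1 mod 13. 71 = 5×12 + 11. So 12^{71} ≡ 12^{11} ≡ 12 mod 13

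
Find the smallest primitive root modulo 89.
g = 3. For each prime q|88: 3^{44}≡88, 3^{8}≡64, none ≡ 1, so ord_89(3) = 88 and 3 is a primitive root.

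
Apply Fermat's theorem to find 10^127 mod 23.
By Fermat: 10^{22} ≡ 1 mod 23. 127 = 5×22 + 17. So 10^{127} ≡ 10^{17} ≡ 17 mod 23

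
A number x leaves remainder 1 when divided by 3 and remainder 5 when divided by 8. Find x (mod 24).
M = 3 × 8 = 24. M₁ = 8, y₁ ≡ 2 (mod 3). M₂ = 3, y₂ ≡ 3 (mod 8). x = 1×8×2 + 5×3×3 ≡ 13 (mod 24)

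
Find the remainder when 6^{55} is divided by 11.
By Fermat: 6^{10} ≡ 1 mod 11. 55 = 5×10 + 5. So 6^{55} ≡ 6^{5} ≡ 10 mod 11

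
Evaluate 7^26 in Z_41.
By repeated squaring (mod 41): 7^{1}≡7, 7^{2}≡8, 7^{4}≡23, 7^{8}≡37, 7^{16}≡16. Then 7^{26} = 7^{16+8+2} ≡ 16 × 37 × 8 ≡ 21 (mod 41)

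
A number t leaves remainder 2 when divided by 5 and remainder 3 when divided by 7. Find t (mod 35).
M = 5 × 7 = 35. M₁ = 7, y₁ ≡ 3 (mod 5). M₂ = 5, y₂ ≡ 3 (mod 7). t = 2×7×3 + 3×5×3 ≡ 17 (mod 35)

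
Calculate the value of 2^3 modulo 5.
2^{3} = 8 ≡ 3 (mod 5)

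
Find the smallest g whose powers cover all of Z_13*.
g = 2. Powers: [2, 4, 8, 3, 6, 12, 11, 9, 5, 10, ...] generates all 12 non-zero residues.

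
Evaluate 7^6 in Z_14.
By repeated squaring (mod 14): 7^{1}≡7, 7^{2}≡7, 7^{4}≡7. Then 7^{6} = 7^{4+2} ≡ 7 × 7 ≡ 7 (mod 14)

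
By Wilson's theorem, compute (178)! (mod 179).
By Wilson's theorem, (178)! ≡ -1 ≡ 178 (mod 179)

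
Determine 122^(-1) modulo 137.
Since 137 is prime, by Fermat 122^(-1) ≡ 122^{135} ≡ 73 (mod 137). Verify: 122 × 73 = 8906 ≡ 1 (mod 137)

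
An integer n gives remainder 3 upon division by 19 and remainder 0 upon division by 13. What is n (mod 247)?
M = 19 × 13 = 247. M₁ = 13, y₁ ≡ 3 (mod 19). M₂ = 19, y₂ ≡ 11 (mod 13). n = 3×13×3 + 0×19×11 ≡ 117 (mod 247)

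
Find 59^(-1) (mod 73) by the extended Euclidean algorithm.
Extended GCD: 59(26) + 73(-21) = 1. So 59^(-1) ≡ 26 (mod 73). Verify: 59 × 26 = 1534 ≡ 1 (mod 73)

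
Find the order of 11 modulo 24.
Powers of 11 mod 24: 11^1≡11, 11^2≡1. Order = 2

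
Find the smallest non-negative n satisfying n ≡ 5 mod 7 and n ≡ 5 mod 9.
M = 7 × 9 = 63. M₁ = 9, y₁ ≡ 4 mod 7. M₂ = 7, y₂ ≡ 4 mod 9. n = 5×9×4 + 5×7×4 ≡ 5 mod 63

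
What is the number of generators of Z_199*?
There are φ(199-1) = φ(198) = 60 primitive roots modulo 199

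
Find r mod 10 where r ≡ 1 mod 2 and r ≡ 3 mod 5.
M = 2 × 5 = 10. M₁ = 5, y₁ ≡ 1 mod 2. M₂ = 2, y₂ ≡ 3 mod 5. r = 1×5×1 + 3×2×3 ≡ 3 mod 10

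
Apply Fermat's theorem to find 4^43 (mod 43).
By Fermat: 4^{42} ≡ 1 (mod 43). So 4^{43} = 4^{42} · 4^{1} ≡ 4^{1} ≡ 4 (mod 43)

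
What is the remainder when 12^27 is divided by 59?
By repeated squaring mod 59: 12^{1}≡12, 12^{2}≡26, 12^{4}≡27, 12^{8}≡21, 12^{16}≡28. Then 12^{27} = 12^{16+8+2+1} ≡ 28 × 21 × 26 × 12 ≡ 25 mod 59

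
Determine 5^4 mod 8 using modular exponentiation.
5^{4} = 625 ≡ 1 (mod 8)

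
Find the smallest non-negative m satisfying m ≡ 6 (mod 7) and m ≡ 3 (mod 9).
M = 7 × 9 = 63. M₁ = 9, y₁ ≡ 4 (mod 7). M₂ = 7, y₂ ≡ 4 (mod 9). m = 6×9×4 + 3×7×4 ≡ 48 (mod 63)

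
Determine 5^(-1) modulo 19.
Since 19 is prime, by Fermat 5^(-1) ≡ 5^{17} ≡ 4 (mod 19). Verify: 5 × 4 = 20 ≡ 1 (mod 19)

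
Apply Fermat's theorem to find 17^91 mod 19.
By Fermat: 17^{18} ≡ 1 mod 19. 91 = 5×18 + 1. So 17^{91} ≡ 17^{1} ≡ 17 mod 19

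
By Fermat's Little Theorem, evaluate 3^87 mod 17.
By Fermat: 3^{16} ≡ 1 mod 17. 87 = 5×16 + 7. So 3^{87} ≡ 3^{7} ≡ 11 mod 17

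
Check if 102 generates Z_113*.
102^{56} ≡ 1 mod 113 and 56 < 112, so ord_113(102) = 56 ≠ 112 and 102 is not a primitive root.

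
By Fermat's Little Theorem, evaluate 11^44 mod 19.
By Fermat: 11^{18} ≡ 1 (mod 19). 44 = 2×18 + 8. So 11^{44} ≡ 11^{8} ≡ 7 (mod 19)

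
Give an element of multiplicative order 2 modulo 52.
25 has order 2 mod 52 since 25^{2} ≡ 1 (mod 52) and no smaller power works.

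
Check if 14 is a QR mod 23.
By Euler's criterion: 14^{11} ≡ 22 (mod 23). Since this equals -1 (≡ 22), 14 is not a QR.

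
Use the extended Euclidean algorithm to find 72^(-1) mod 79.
Extended GCD: 72(-34) + 79(31) = 1. So 72^(-1) ≡ -34 ≡ 45 mod 79. Verify: 72 × 45 = 3240 ≡ 1 mod 79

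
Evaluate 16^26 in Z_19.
Using Fermat: 16^{18} ≡ 1 mod 19. 26 ≡ 8 mod 18. So 16^{26} ≡ 16^{8} ≡ 6 mod 19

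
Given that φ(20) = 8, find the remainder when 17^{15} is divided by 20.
By Euler: 17^{8} ≡ 1 (mod 20) since gcd(17, 20) = 1. 15 = 1×8 + 7. So 17^{15} ≡ 17^{7} ≡ 13 (mod 20)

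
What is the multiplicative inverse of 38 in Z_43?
Since 43 is prime, by Fermat 38^(-1) ≡ 38^{41} ≡ 17 (mod 43). Verify: 38 × 17 = 646 ≡ 1 (mod 43)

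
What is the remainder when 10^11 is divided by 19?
By repeated squaring mod 19: 10^{1}≡10, 10^{2}≡5, 10^{4}≡6, 10^{8}≡17. Then 10^{11} = 10^{8+2+1} ≡ 17 × 5 × 10 ≡ 14 mod 19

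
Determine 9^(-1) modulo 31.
Since 31 is prime, by Fermat 9^(-1) ≡ 9^{29} ≡ 7 (mod 31). Verify: 9 × 7 = 63 ≡ 1 (mod 31)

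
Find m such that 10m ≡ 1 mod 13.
Since 13 is prime, by Fermat 10^(-1) ≡ 10^{11} ≡ 4 mod 13. Verify: 10 × 4 = 40 ≡ 1 mod 13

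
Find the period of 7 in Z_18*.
Powers of 7 mod 18: 7^1≡7, 7^2≡13, 7^3≡1. So the order of 7 is 3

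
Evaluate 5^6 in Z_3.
Using Fermat: 5^{2} ≡ 1 mod 3. 6 ≡ 0 mod 2. So 5^{6} ≡ 5^{0} ≡ 1 mod 3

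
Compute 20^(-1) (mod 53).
Since 53 is prime, by Fermat 20^(-1) ≡ 20^{51} ≡ 8 (mod 53). Verify: 20 × 8 = 160 ≡ 1 (mod 53)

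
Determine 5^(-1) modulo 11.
Since 11 is prime, by Fermat 5^(-1) ≡ 5^{9} ≡ 9 mod 11. Verify: 5 × 9 = 45 ≡ 1 mod 11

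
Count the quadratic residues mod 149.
Exactly half the non-zero residues mod a prime are QRs: (149-1)/2 = 74.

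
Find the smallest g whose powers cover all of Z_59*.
g = 2. Powers: [2, 4, 8, 16, 32, 5, 10, 20, 40, ...] generates all 58 non-zero residues.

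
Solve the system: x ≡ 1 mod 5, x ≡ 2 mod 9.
M = 5 × 9 = 45. M₁ = 9, y₁ ≡ 4 mod 5. M₂ = 5, y₂ ≡ 2 mod 9. x = 1×9×4 + 2×5×2 ≡ 11 mod 45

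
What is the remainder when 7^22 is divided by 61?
By repeated squaring (mod 61): 7^{1}≡7, 7^{2}≡49, 7^{4}≡22, 7^{8}≡57, 7^{16}≡16. Then 7^{22} = 7^{16+4+2} ≡ 16 × 22 × 49 ≡ 46 (mod 61)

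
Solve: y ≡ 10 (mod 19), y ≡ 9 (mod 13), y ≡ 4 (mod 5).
M = 19 × 13 × 5 = 1235. M₁ = 65, y₁ ≡ 12 (mod 19). M₂ = 95, y₂ ≡ 10 (mod 13). M₃ = 247, y₃ ≡ 3 (mod 5). y = 10×65×12 + 9×95×10 + 4×247×3 ≡ 789 (mod 1235)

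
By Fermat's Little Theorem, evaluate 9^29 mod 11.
By Fermat: 9^{10} ≡ 1 (mod 11). 29 = 2×10 + 9. So 9^{29} ≡ 9^{9} ≡ 5 (mod 11)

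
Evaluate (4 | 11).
(4/11) = 4^{5} mod 11 = 1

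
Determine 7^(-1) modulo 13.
Since 13 is prime, by Fermat 7^(-1) ≡ 7^{11} ≡ 2 mod 13. Verify: 7 × 2 = 14 ≡ 1 mod 13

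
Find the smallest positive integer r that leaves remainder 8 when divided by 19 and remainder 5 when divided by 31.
M = 19 × 31 = 589. M₁ = 31, y₁ ≡ 8 mod 19. M₂ = 19, y₂ ≡ 18 mod 31. r = 8×31×8 + 5×19×18 ≡ 160 mod 589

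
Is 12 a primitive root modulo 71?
12^{35} ≡ 1 (mod 71) and 35 < 70, so ord_71(12) = 35 ≠ 70 and 12 is not a primitive root.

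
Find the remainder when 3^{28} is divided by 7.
By Fermat: 3^{6} ≡ 1 (mod 7). 28 = 4×6 + 4. So 3^{28} ≡ 3^{4} ≡ 4 (mod 7)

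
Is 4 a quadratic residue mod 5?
By Euler's criterion: 4^{2} ≡ 1 mod 5. Since this equals 1, 4 is a QR.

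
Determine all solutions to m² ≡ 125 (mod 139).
The square roots of 125 mod 139 are 79 and 60. Verify: 79² = 6241 ≡ 125 (mod 139)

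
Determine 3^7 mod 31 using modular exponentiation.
By repeated squaring (mod 31): 3^{1}≡3, 3^{2}≡9, 3^{4}≡19. Then 3^{7} = 3^{4+2+1} ≡ 19 × 9 × 3 ≡ 17 (mod 31)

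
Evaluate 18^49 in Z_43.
Using Fermat: 18^{42} ≡ 1 (mod 43). 49 ≡ 7 (mod 42). So 18^{49} ≡ 18^{7} ≡ 7 (mod 43)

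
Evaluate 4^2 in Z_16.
4^{2} = 16 ≡ 0 (mod 16)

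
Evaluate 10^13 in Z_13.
Using Fermat: 10^{12} ≡ 1 (mod 13). 13 ≡ 1 (mod 12). So 10^{13} ≡ 10^{1} ≡ 10 (mod 13)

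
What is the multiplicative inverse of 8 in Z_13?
Since 13 is prime, by Fermat 8^(-1) ≡ 8^{11} ≡ 5 mod 13. Verify: 8 × 5 = 40 ≡ 1 mod 13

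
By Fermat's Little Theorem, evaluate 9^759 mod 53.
By Fermat: 9^{52} ≡ 1 mod 53. 759 ≡ 31 mod 52. So 9^{759} ≡ 9^{31} ≡ 7 mod 53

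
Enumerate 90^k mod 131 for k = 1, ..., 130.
90^1, 90^2, ..., 90^{130} mod 131: [90, 109, 116, 91, 68, 94, 76, 28, 31, 39, 104, 59, 70, 12, 32, 129, 82, 44, 30, 80, 126, 74, 110, 75, 69, 53, 54, 13, 122, 107, 67, 4, 98, 43, 71, 102, 10, 114, 42, 112, 124, 25, 23, 105, 18, 48, 128, 123, 66, 45, 120, 58, 111, 34, 47, 38, 14, 81, 85, 52, 95, 35, 6, 16, 130, 41, 22, 15, 40, 63, 37, 55, 103, 100, 92, 27, 72, 61, 119, 99, 2, 49, 87, 101, 51, 5, 57, 21, 56, 62, 78, 77, 118, 9, 24, 64, 127, 33, 88, 60, 29, 121, 17, 89, 19, 7, 106, 108, 26, 113, 83, 3, 8, 65, 86, 11, 73, 20, 97, 84, 93, 117, 50, 46, 79, 36, 96, 125, 115, 1]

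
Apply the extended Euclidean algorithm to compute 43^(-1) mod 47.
Extended GCD: 43(-12) + 47(11) = 1. So 43^(-1) ≡ -12 ≡ 35 (mod 47). Verify: 43 × 35 = 1505 ≡ 1 (mod 47)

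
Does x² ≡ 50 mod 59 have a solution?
By Euler's criterion: 50^{29} ≡ 58 mod 59. Since this equals -1 (≡ 58), 50 is not a QR.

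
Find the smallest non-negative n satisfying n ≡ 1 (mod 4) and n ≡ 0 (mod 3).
M = 4 × 3 = 12. M₁ = 3, y₁ ≡ 3 (mod 4). M₂ = 4, y₂ ≡ 1 (mod 3). n = 1×3×3 + 0×4×1 ≡ 9 (mod 12)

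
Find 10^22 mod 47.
By repeated squaring mod 47: 10^{1}≡10, 10^{2}≡6, 10^{4}≡36, 10^{8}≡27, 10^{16}≡24. Then 10^{22} = 10^{16+4+2} ≡ 24 × 36 × 6 ≡ 14 mod 47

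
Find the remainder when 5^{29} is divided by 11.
By Fermat: 5^{10} ≡ 1 mod 11. 29 = 2×10 + 9. So 5^{29} ≡ 5^{9} ≡ 9 mod 11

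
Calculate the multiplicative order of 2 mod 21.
Powers of 2 mod 21: 2^1≡2, 2^2≡4, 2^3≡8, 2^4≡16, 2^5≡11, 2^6≡1. ord_21(2) = 6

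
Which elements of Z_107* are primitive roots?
There are φ(106) = 52 primitive roots mod 107: {2, 5, 6, 7, 8, 15, 17, 18, 20, 21, 22, 24, 26, 28, 31, 32, 38, 43, 45, 46, 50, 51, 54, 55, 58, 59, 60, 63, 65, 66, 67, 68, 70, 71, 72, 73, 74, 77, 78, 80, 82, 84, 88, 91, 93, 94, 95, 96, 97, 98, 103, 104}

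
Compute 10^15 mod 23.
By repeated squaring (mod 23): 10^{1}≡10, 10^{2}≡8, 10^{4}≡18, 10^{8}≡2. Then 10^{15} = 10^{8+4+2+1} ≡ 2 × 18 × 8 × 10 ≡ 5 (mod 23)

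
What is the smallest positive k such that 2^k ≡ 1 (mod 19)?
Powers of 2 mod 19: 2^1≡2, 2^2≡4, 2^3≡8, 2^4≡16, 2^5≡13, 2^6≡7, 2^7≡14, 2^8≡9, 2^9≡18, 2^10≡17, 2^11≡15, 2^12≡11, 2^13≡3, 2^14≡6, 2^15≡12, 2^16≡5, 2^17≡10, 2^18≡1. ord_19(2) = 18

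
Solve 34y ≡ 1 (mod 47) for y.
Since 47 is prime, by Fermat 34^(-1) ≡ 34^{45} ≡ 18 (mod 47). Verify: 34 × 18 = 612 ≡ 1 (mod 47)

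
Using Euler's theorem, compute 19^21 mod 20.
By Euler: 19^{8} ≡ 1 mod 20 since gcd(19, 20) = 1. 21 = 2×8 + 5. So 19^{21} ≡ 19^{5} ≡ 19 mod 20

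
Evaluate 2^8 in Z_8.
By repeated squaring mod 8: 2^{1}≡2, 2^{2}≡4, 2^{4}≡0, 2^{8}≡0. So 2^{8} ≡ 0 mod 8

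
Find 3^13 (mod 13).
Using Fermat: 3^{12} ≡ 1 (mod 13). 13 ≡ 1 (mod 12). So 3^{13} ≡ 3^{1} ≡ 3 (mod 13)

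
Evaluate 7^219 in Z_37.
Using Fermat: 7^{36} ≡ 1 (mod 37). 219 ≡ 3 (mod 36). So 7^{219} ≡ 7^{3} ≡ 10 (mod 37)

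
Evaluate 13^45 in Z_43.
Using Fermat: 13^{42} ≡ 1 mod 43. 45 ≡ 3 mod 42. So 13^{45} ≡ 13^{3} ≡ 4 mod 43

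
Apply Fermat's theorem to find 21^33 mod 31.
By Fermat: 21^{30} ≡ 1 mod 31. So 21^{33} = 21^{30} · 21^{3} ≡ 21^{3} ≡ 23 mod 31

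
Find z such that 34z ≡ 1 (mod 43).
Since 43 is prime, by Fermat 34^(-1) ≡ 34^{41} ≡ 19 (mod 43). Verify: 34 × 19 = 646 ≡ 1 (mod 43)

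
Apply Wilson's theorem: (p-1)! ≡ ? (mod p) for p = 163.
By Wilson's theorem, (162)! ≡ -1 ≡ 162 (mod 163)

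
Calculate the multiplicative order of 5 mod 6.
Powers of 5 mod 6: 5^1≡5, 5^2≡1. So the order of 5 is 2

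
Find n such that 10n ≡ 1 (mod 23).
Since 23 is prime, by Fermat 10^(-1) ≡ 10^{21} ≡ 7 (mod 23). Verify: 10 × 7 = 70 ≡ 1 (mod 23)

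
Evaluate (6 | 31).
(6/31) = 6^{15} mod 31 = -1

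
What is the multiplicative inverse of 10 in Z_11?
Since 11 is prime, by Fermat 10^(-1) ≡ 10^{9} ≡ 10 (mod 11). Verify: 10 × 10 = 100 ≡ 1 (mod 11)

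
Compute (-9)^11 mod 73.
By repeated squaring (mod 73): (-9)^{1}≡64, (-9)^{2}≡8, (-9)^{4}≡64, (-9)^{8}≡8. Then (-9)^{11} = (-9)^{8+2+1} ≡ 8 × 8 × 64 ≡ 8 (mod 73)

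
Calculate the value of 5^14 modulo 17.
By repeated squaring mod 17: 5^{1}≡5, 5^{2}≡8, 5^{4}≡13, 5^{8}≡16. Then 5^{14} = 5^{8+4+2} ≡ 16 × 13 × 8 ≡ 15 mod 17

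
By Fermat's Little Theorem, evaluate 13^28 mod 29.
By Fermat's Little Theorem, 13^{28} ≡ 1 mod 29 since 29 is prime and gcd(13, 29) = 1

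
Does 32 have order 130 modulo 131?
32^{26} ≡ 1 (mod 131) and 26 < 130, so ord_131(32) = 26 ≠ 130 and 32 is not a primitive root.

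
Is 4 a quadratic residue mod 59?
By Euler's criterion: 4^{29} ≡ 1 (mod 59). Since this equals 1, 4 is a QR.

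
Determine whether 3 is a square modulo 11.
By Euler's criterion: 3^{5} ≡ 1 (mod 11). Since this equals 1, 3 is a QR.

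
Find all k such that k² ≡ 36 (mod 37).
The square roots of 36 mod 37 are 6 and 31. Verify: 6² = 36 ≡ 36 (mod 37)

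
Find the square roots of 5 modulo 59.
The square roots of 5 mod 59 are 51 and 8. Verify: 51² = 2601 ≡ 5 (mod 59)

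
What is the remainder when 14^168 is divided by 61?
Using Fermat: 14^{60} ≡ 1 (mod 61). 168 ≡ 48 (mod 60). So 14^{168} ≡ 14^{48} ≡ 1 (mod 61)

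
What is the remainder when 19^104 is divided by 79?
Using Fermat: 19^{78} ≡ 1 mod 79. 104 ≡ 26 mod 78. So 19^{104} ≡ 19^{26} ≡ 55 mod 79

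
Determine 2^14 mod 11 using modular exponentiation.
Using Fermat: 2^{10} ≡ 1 (mod 11). 14 ≡ 4 (mod 10). So 2^{14} ≡ 2^{4} ≡ 5 (mod 11)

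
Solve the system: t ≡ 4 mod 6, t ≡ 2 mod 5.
M = 6 × 5 = 30. M₁ = 5, y₁ ≡ 5 mod 6. M₂ = 6, y₂ ≡ 1 mod 5. t = 4×5×5 + 2×6×1 ≡ 22 mod 30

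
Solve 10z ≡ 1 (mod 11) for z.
Since 11 is prime, by Fermat 10^(-1) ≡ 10^{9} ≡ 10 (mod 11). Verify: 10 × 10 = 100 ≡ 1 (mod 11)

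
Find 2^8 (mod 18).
By repeated squaring (mod 18): 2^{1}≡2, 2^{2}≡4, 2^{4}≡16, 2^{8}≡4. So 2^{8} ≡ 4 (mod 18)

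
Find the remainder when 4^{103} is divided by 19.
By Fermat: 4^{18} ≡ 1 (mod 19). 103 = 5×18 + 13. So 4^{103} ≡ 4^{13} ≡ 9 (mod 19)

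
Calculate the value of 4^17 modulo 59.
By repeated squaring (mod 59): 4^{1}≡4, 4^{2}≡16, 4^{4}≡20, 4^{8}≡46, 4^{16}≡51. Then 4^{17} = 4^{16+1} ≡ 51 × 4 ≡ 27 (mod 59)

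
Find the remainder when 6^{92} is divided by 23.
By Fermat: 6^{22} ≡ 1 (mod 23). 92 = 4×22 + 4. So 6^{92} ≡ 6^{4} ≡ 8 (mod 23)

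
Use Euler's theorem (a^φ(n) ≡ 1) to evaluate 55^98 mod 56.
By Euler: 55^{24} ≡ 1 (mod 56) since gcd(55, 56) = 1. 98 = 4×24 + 2. So 55^{98} ≡ 55^{2} ≡ 1 (mod 56)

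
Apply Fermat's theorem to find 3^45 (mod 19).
By Fermat: 3^{18} ≡ 1 (mod 19). 45 = 2×18 + 9. So 3^{45} ≡ 3^{9} ≡ 18 (mod 19)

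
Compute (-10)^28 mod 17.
Using Fermat: (-10)^{16} ≡ 1 (mod 17). 28 ≡ 12 (mod 16). So (-10)^{28} ≡ (-10)^{12} ≡ 13 (mod 17)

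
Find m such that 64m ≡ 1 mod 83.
Since 83 is prime, by Fermat 64^(-1) ≡ 64^{81} ≡ 48 mod 83. Verify: 64 × 48 = 3072 ≡ 1 mod 83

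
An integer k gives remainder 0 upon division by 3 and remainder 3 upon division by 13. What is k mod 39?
M = 3 × 13 = 39. M₁ = 13, y₁ ≡ 1 mod 3. M₂ = 3, y₂ ≡ 9 mod 13. k = 0×13×1 + 3×3×9 ≡ 3 mod 39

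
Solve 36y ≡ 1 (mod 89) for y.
Since 89 is prime, by Fermat 36^(-1) ≡ 36^{87} ≡ 47 (mod 89). Verify: 36 × 47 = 1692 ≡ 1 (mod 89)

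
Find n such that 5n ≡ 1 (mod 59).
Since 59 is prime, by Fermat 5^(-1) ≡ 5^{57} ≡ 12 (mod 59). Verify: 5 × 12 = 60 ≡ 1 (mod 59)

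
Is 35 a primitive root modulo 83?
ord_83(35) divides 82. For each prime q|82: 35^{41}≡82, 35^{2}≡63, none ≡ 1. So 35 has order 82 and is a primitive root mod 83.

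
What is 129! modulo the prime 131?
(130)! = (129)! × (130) ≡ -1 (mod 131). So (129)! ≡ -1 × (130)^(-1) ≡ (-1)×(-1) = 1 (mod 131)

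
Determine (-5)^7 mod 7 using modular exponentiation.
Using Fermat: (-5)^{6} ≡ 1 mod 7. 7 ≡ 1 mod 6. So (-5)^{7} ≡ (-5)^{1} ≡ 2 mod 7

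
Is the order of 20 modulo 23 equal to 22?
Powers of 20 mod 23: 20^1≡20, 20^2≡9, 20^3≡19, 20^4≡12, 20^5≡10, 20^6≡16, 20^7≡21, 20^8≡6, 20^9≡5, 20^10≡8, 20^11≡22, 20^12≡3, 20^13≡14, 20^14≡4, 20^15≡11, 20^16≡13, 20^17≡7, 20^18≡2, 20^19≡17, 20^20≡18, 20^21≡15, 20^22≡1. First k with 20^k≡1 is k=22. Yes, ord_23(20) = 22.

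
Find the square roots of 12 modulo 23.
The square roots of 12 mod 23 are 9 and 14. Verify: 9² = 81 ≡ 12 mod 23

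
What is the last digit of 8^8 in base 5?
Using Fermat: 8^{4} ≡ 1 mod 5. 8 ≡ 0 mod 4. So 8^{8} ≡ 8^{0} ≡ 1 mod 5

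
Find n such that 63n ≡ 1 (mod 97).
Since 97 is prime, by Fermat 63^(-1) ≡ 63^{95} ≡ 77 (mod 97). Verify: 63 × 77 = 4851 ≡ 1 (mod 97)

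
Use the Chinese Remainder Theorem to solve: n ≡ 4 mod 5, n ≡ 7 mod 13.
M = 5 × 13 = 65. M₁ = 13, y₁ ≡ 2 mod 5. M₂ = 5, y₂ ≡ 8 mod 13. n = 4×13×2 + 7×5×8 ≡ 59 mod 65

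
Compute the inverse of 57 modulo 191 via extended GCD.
Extended GCD: 57(-67) + 191(20) = 1. So 57^(-1) ≡ -67 ≡ 124 (mod 191). Verify: 57 × 124 = 7068 ≡ 1 (mod 191)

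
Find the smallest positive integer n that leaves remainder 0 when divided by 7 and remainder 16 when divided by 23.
M = 7 × 23 = 161. M₁ = 23, y₁ ≡ 4 (mod 7). M₂ = 7, y₂ ≡ 10 (mod 23). n = 0×23×4 + 16×7×10 ≡ 154 (mod 161)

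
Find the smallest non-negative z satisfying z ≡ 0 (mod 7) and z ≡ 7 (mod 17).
M = 7 × 17 = 119. M₁ = 17, y₁ ≡ 5 (mod 7). M₂ = 7, y₂ ≡ 5 (mod 17). z = 0×17×5 + 7×7×5 ≡ 7 (mod 119)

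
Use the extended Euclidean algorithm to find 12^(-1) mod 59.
Extended GCD: 12(5) + 59(-1) = 1. So 12^(-1) ≡ 5 (mod 59). Verify: 12 × 5 = 60 ≡ 1 (mod 59)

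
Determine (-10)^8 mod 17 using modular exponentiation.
By repeated squaring mod 17: (-10)^{1}≡7, (-10)^{2}≡15, (-10)^{4}≡4, (-10)^{8}≡16. So (-10)^{8} ≡ 16 mod 17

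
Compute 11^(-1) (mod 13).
Since 13 is prime, by Fermat 11^(-1) ≡ 11^{11} ≡ 6 (mod 13). Verify: 11 × 6 = 66 ≡ 1 (mod 13)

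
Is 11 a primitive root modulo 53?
11^{26} ≡ 1 mod 53 and 26 < 52, so ord_53(11) = 26 ≠ 52 and 11 is not a primitive root.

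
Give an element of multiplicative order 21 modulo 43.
9 has order 21 mod 43 since 9^{21} ≡ 1 mod 43 and no smaller power works.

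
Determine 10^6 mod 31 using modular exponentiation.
By repeated squaring (mod 31): 10^{1}≡10, 10^{2}≡7, 10^{4}≡18. Then 10^{6} = 10^{4+2} ≡ 18 × 7 ≡ 2 (mod 31)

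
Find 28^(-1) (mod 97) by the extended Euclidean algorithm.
Extended GCD: 28(-45) + 97(13) = 1. So 28^(-1) ≡ -45 ≡ 52 (mod 97). Verify: 28 × 52 = 1456 ≡ 1 (mod 97)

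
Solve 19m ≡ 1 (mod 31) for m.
Since 31 is prime, by Fermat 19^(-1) ≡ 19^{29} ≡ 18 (mod 31). Verify: 19 × 18 = 342 ≡ 1 (mod 31)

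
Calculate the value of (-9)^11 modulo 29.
By repeated squaring (mod 29): (-9)^{1}≡20, (-9)^{2}≡23, (-9)^{4}≡7, (-9)^{8}≡20. Then (-9)^{11} = (-9)^{8+2+1} ≡ 20 × 23 × 20 ≡ 7 (mod 29)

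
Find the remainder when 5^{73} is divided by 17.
By Fermat: 5^{16} ≡ 1 (mod 17). 73 = 4×16 + 9. So 5^{73} ≡ 5^{9} ≡ 12 (mod 17)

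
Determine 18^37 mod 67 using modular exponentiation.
By repeated squaring (mod 67): 18^{1}≡18, 18^{2}≡56, 18^{4}≡54, 18^{8}≡35, 18^{16}≡19, 18^{32}≡26. Then 18^{37} = 18^{32+4+1} ≡ 26 × 54 × 18 ≡ 13 (mod 67)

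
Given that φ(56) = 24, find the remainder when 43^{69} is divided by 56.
By Euler: 43^{24} ≡ 1 (mod 56) since gcd(43, 56) = 1. 69 = 2×24 + 21. So 43^{69} ≡ 43^{21} ≡ 43 (mod 56)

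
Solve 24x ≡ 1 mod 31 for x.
Since 31 is prime, by Fermat 24^(-1) ≡ 24^{29} ≡ 22 mod 31. Verify: 24 × 22 = 528 ≡ 1 mod 31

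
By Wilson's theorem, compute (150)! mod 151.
By Wilson's theorem, (150)! ≡ -1 ≡ 150 mod 151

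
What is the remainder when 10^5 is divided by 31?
By repeated squaring (mod 31): 10^{1}≡10, 10^{2}≡7, 10^{4}≡18. Then 10^{5} = 10^{4+1} ≡ 18 × 10 ≡ 25 (mod 31)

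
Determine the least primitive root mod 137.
g = 3. For each prime q|136: 3^{68}≡136, 3^{8}≡122, none ≡ 1, so ord_137(3) = 136 and 3 is a primitive root.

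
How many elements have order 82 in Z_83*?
A prime p has φ(p-1) primitive roots; here φ(82) = 40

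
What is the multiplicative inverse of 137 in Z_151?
Since 151 is prime, by Fermat 137^(-1) ≡ 137^{149} ≡ 97 (mod 151). Verify: 137 × 97 = 13289 ≡ 1 (mod 151)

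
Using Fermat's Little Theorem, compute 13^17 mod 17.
By Fermat: 13^{16} ≡ 1 (mod 17). So 13^{17} = 13^{16} · 13^{1} ≡ 13^{1} ≡ 13 (mod 17)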